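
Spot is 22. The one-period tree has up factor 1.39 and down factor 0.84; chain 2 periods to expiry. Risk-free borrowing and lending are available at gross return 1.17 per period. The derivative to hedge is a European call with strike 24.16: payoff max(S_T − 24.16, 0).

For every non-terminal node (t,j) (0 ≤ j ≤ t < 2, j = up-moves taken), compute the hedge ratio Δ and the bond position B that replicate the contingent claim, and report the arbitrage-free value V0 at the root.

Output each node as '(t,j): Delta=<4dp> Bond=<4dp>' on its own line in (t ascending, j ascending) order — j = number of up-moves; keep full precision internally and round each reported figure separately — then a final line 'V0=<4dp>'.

No-arbitrage ⇒ martingale measure with p* = (R−d)/(u−d) = 0.6000.
At expiry t=2: V(2,0)=0.0000, V(2,1)=1.5272, V(2,2)=18.3462
  t=1,j=0: stock 18.4800 → up 25.6872 (V=1.5272), down 15.5232 (V=0.0000). Price 0.7832; hedge Δ=0.1503, bond B=-1.9935.
  t=1,j=1: stock 30.5800 → up 42.5062 (V=18.3462), down 25.6872 (V=1.5272). Price 9.9304; hedge Δ=1.0000, bond B=-20.6496.
  t=0,j=0: stock 22.0000 → up 30.5800 (V=9.9304), down 18.4800 (V=0.7832). Price 5.3603; hedge Δ=0.7560, bond B=-11.2711.
Each (Δ,B) replicates both successor values, so the strategy is self-financing and V0 is arbitrage-free.

(0,0): Delta=0.7560 Bond=-11.2711
(1,0): Delta=0.1503 Bond=-1.9935
(1,1): Delta=1.0000 Bond=-20.6496
V0=5.3603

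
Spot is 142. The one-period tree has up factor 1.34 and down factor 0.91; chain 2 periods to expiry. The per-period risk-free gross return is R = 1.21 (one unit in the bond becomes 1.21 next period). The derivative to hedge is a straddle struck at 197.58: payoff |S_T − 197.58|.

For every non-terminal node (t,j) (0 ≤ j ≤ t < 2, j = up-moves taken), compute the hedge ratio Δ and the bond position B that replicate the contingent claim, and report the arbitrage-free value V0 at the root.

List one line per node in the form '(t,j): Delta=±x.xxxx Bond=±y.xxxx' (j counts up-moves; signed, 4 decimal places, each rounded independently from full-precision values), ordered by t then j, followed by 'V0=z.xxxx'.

(0,0): Delta=0.0840 Bond=19.1893
(1,0): Delta=-1.0000 Bond=163.2893
(1,1): Delta=0.4030 Bond=-37.4781
V0=31.1126

No-arbitrage ⇒ martingale measure with p* = (R−d)/(u−d) = 0.6977.
Terminal payoffs: V(2,0)=79.9898, V(2,1)=24.4252, V(2,2)=57.3952
(1,0): S=129.2200. Δ = (V_up−V_dn)/(S_up−S_dn) = (24.4252−79.9898)/(173.1548−117.5902) = -1.0000. V = [p*·24.4252 + (1−p*)·79.9898]/1.21 = 34.0693. B = V − Δ·S = 163.2893.
(1,1): S=190.2800. Δ = (V_up−V_dn)/(S_up−S_dn) = (57.3952−24.4252)/(254.9752−173.1548) = 0.4030. V = [p*·57.3952 + (1−p*)·24.4252]/1.21 = 39.1963. B = V − Δ·S = -37.4781.
(0,0): S=142.0000. Δ = (V_up−V_dn)/(S_up−S_dn) = (39.1963−34.0693)/(190.2800−129.2200) = 0.0840. V = [p*·39.1963 + (1−p*)·34.0693]/1.21 = 31.1126. B = V − Δ·S = 19.1893.
Check: Δ(0,0)·S0 + B(0,0) = 31.1126 = V0.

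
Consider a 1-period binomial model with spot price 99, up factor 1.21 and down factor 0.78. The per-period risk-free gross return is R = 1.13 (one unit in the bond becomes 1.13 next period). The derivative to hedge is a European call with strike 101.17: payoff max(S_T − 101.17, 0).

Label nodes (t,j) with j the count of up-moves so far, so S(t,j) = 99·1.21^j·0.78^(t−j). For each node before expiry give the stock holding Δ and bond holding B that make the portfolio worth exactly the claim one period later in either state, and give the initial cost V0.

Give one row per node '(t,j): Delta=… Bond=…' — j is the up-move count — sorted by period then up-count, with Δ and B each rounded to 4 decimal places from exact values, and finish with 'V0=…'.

(0,0): Delta=0.4374 Bond=-29.8901
V0=13.4122

Since d<R<u, set p* = (R−d)/(u−d) = 0.8140; price each node as the discounted p*-expectation of its children.
At expiry t=1: V(1,0)=0.0000, V(1,1)=18.6200
Node (0,0) S=99.0000: V=(p*·18.6200+(1−p*)·0.0000)/1.13=13.4122; Δ=(18.6200−0.0000)/(119.7900−77.2200)=0.4374; B=V−Δ·S=-29.8901
Check: Δ(0,0)·S0 + B(0,0) = 13.4122 = V0.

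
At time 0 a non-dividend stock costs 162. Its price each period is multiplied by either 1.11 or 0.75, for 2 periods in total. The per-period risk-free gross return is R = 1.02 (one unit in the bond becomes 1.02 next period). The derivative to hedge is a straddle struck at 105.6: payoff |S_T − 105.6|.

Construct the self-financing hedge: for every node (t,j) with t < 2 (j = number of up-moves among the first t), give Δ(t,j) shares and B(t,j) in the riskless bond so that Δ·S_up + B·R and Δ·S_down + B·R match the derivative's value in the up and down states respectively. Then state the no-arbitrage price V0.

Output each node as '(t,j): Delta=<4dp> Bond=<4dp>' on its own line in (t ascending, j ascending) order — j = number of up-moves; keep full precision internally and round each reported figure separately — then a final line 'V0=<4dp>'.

Risk-neutral probability p* = (R−d)/(u−d) = (1.02−0.75)/(1.11−0.75) = 0.7500.
At expiry t=2: V(2,0)=14.4750, V(2,1)=29.2650, V(2,2)=94.0002
(1,0): S=121.5000. Δ = (V_up−V_dn)/(S_up−S_dn) = (29.2650−14.4750)/(134.8650−91.1250) = 0.3381. V = [p*·29.2650 + (1−p*)·14.4750]/1.02 = 25.0662. B = V − Δ·S = -16.0172.
(1,1): S=179.8200. Δ = (V_up−V_dn)/(S_up−S_dn) = (94.0002−29.2650)/(199.6002−134.8650) = 1.0000. V = [p*·94.0002 + (1−p*)·29.2650]/1.02 = 76.2906. B = V − Δ·S = -103.5294.
(0,0): S=162.0000. Δ = (V_up−V_dn)/(S_up−S_dn) = (76.2906−25.0662)/(179.8200−121.5000) = 0.8783. V = [p*·76.2906 + (1−p*)·25.0662]/1.02 = 62.2397. B = V − Δ·S = -80.0503.
Self-financing check: at every node Δ·S+B equals the discounted successor values.

(0,0): Delta=0.8783 Bond=-80.0503
(1,0): Delta=0.3381 Bond=-16.0172
(1,1): Delta=1.0000 Bond=-103.5294
V0=62.2397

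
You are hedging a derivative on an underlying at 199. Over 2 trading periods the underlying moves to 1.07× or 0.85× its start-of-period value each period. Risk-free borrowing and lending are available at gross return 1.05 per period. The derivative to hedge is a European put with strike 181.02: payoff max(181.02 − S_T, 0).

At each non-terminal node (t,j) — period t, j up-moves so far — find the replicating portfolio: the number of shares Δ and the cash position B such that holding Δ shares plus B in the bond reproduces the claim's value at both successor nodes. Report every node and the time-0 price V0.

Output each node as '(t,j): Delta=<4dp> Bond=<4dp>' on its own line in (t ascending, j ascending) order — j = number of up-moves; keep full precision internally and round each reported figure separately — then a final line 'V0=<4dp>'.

Since d<R<u, set p* = (R−d)/(u−d) = 0.9091; price each node as the discounted p*-expectation of its children.
Terminal payoffs: V(2,0)=37.2425, V(2,1)=0.0295, V(2,2)=0.0000
Node (1,0) S=169.1500: V=(p*·0.0295+(1−p*)·37.2425)/1.05=3.2500; Δ=(0.0295−37.2425)/(180.9905−143.7775)=-1.0000; B=V−Δ·S=172.4000
Node (1,1) S=212.9300: V=(p*·0.0000+(1−p*)·0.0295)/1.05=0.0026; Δ=(0.0000−0.0295)/(227.8351−180.9905)=-0.0006; B=V−Δ·S=0.1366
Node (0,0) S=199.0000: V=(p*·0.0026+(1−p*)·3.2500)/1.05=0.2836; Δ=(0.0026−3.2500)/(212.9300−169.1500)=-0.0742; B=V−Δ·S=15.0447
Check: Δ(0,0)·S0 + B(0,0) = 0.2836 = V0.

(0,0): Delta=-0.0742 Bond=15.0447
(1,0): Delta=-1.0000 Bond=172.4000
(1,1): Delta=-0.0006 Bond=0.1366
V0=0.2836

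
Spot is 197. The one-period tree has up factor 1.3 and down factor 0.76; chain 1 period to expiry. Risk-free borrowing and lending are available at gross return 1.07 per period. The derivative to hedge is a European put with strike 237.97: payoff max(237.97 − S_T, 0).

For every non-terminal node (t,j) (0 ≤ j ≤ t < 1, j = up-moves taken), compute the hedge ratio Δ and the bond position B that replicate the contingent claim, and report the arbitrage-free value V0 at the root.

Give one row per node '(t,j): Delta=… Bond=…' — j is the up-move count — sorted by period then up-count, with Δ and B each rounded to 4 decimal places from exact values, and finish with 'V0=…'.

Risk-neutral probability p* = (R−d)/(u−d) = (1.07−0.76)/(1.3−0.76) = 0.5741.
Terminal payoffs: V(1,0)=88.2500, V(1,1)=0.0000
(0,0): S=197.0000. Δ = (V_up−V_dn)/(S_up−S_dn) = (0.0000−88.2500)/(256.1000−149.7200) = -0.8296. V = [p*·0.0000 + (1−p*)·88.2500]/1.07 = 35.1289. B = V − Δ·S = 198.5549.
Check: Δ(0,0)·S0 + B(0,0) = 35.1289 = V0.

(0,0): Delta=-0.8296 Bond=198.5549
V0=35.1289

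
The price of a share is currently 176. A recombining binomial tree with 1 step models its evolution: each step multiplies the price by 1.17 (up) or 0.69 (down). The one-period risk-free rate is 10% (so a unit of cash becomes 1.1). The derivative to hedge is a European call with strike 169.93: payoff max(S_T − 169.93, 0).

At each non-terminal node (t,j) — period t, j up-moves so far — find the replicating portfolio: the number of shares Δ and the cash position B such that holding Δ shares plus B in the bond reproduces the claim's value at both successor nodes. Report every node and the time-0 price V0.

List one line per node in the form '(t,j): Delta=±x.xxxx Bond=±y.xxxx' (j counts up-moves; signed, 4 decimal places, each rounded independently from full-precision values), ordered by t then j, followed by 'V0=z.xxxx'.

Since d<R<u, set p* = (R−d)/(u−d) = 0.8542; price each node as the discounted p*-expectation of its children.
Payoff layer (t=1): V(1,0)=0.0000, V(1,1)=35.9900
Node (0,0) S=176.0000: V=(p*·35.9900+(1−p*)·0.0000)/1.1=27.9468; Δ=(35.9900−0.0000)/(205.9200−121.4400)=0.4260; B=V−Δ·S=-47.0324
Self-financing check: at every node Δ·S+B equals the discounted successor values.

(0,0): Delta=0.4260 Bond=-47.0324
V0=27.9468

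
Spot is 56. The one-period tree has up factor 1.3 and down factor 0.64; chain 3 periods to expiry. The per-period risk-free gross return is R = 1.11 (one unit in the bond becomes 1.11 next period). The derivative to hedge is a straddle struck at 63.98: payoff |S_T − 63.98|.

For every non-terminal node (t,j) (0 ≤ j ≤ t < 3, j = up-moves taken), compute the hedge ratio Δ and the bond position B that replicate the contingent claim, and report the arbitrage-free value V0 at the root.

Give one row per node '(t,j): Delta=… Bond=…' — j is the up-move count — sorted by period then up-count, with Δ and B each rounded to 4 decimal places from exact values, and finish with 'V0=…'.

Risk-neutral probability p* = (R−d)/(u−d) = (1.11−0.64)/(1.3−0.64) = 0.7121.
Payoff layer (t=3): V(3,0)=49.2999, V(3,1)=34.1611, V(3,2)=3.4104, V(3,3)=59.0520
  t=2,j=0: stock 22.9376 → up 29.8189 (V=34.1611), down 14.6801 (V=49.2999). Price 34.7020; hedge Δ=-1.0000, bond B=57.6396.
  t=2,j=1: stock 46.5920 → up 60.5696 (V=3.4104), down 29.8189 (V=34.1611). Price 11.0476; hedge Δ=-1.0000, bond B=57.6396.
  t=2,j=2: stock 94.6400 → up 123.0320 (V=59.0520), down 60.5696 (V=3.4104). Price 38.7693; hedge Δ=0.8908, bond B=-45.5361.
  t=1,j=0: stock 35.8400 → up 46.5920 (V=11.0476), down 22.9376 (V=34.7020). Price 16.0876; hedge Δ=-1.0000, bond B=51.9276.
  t=1,j=1: stock 72.8000 → up 94.6400 (V=38.7693), down 46.5920 (V=11.0476). Price 27.7377; hedge Δ=0.5770, bond B=-14.2649.
  t=0,j=0: stock 56.0000 → up 72.8000 (V=27.7377), down 35.8400 (V=16.0876). Price 21.9675; hedge Δ=0.3152, bond B=4.3158.
Self-financing check: at every node Δ·S+B equals the discounted successor values.

(0,0): Delta=0.3152 Bond=4.3158
(1,0): Delta=-1.0000 Bond=51.9276
(1,1): Delta=0.5770 Bond=-14.2649
(2,0): Delta=-1.0000 Bond=57.6396
(2,1): Delta=-1.0000 Bond=57.6396
(2,2): Delta=0.8908 Bond=-45.5361
V0=21.9675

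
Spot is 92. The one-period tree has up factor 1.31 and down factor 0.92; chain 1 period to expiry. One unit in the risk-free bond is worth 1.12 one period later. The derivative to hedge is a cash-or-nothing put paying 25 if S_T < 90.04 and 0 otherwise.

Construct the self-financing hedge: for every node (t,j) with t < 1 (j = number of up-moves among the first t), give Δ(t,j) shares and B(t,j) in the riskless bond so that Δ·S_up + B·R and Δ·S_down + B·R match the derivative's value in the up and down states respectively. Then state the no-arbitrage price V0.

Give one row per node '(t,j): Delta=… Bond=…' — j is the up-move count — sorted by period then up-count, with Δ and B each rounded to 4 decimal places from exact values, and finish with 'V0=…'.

(0,0): Delta=-0.6968 Bond=74.9771
V0=10.8745

Risk-neutral probability p* = (R−d)/(u−d) = (1.12−0.92)/(1.31−0.92) = 0.5128.
Terminal payoffs: V(1,0)=25.0000, V(1,1)=0.0000
  t=0,j=0: stock 92.0000 → up 120.5200 (V=0.0000), down 84.6400 (V=25.0000). Price 10.8745; hedge Δ=-0.6968, bond B=74.9771.
Each (Δ,B) replicates both successor values, so the strategy is self-financing and V0 is arbitrage-free.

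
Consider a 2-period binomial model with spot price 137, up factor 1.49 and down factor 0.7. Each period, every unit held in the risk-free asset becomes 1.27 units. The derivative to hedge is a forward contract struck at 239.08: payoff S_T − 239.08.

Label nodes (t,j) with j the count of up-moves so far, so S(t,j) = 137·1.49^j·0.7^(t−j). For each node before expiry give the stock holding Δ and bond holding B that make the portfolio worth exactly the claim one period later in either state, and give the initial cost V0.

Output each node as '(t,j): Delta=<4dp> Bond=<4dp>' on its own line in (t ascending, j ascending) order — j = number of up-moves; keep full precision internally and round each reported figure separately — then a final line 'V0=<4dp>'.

Under the risk-neutral measure, an up-move has probability p* = (R−d)/(u−d) = 0.7215 and values discount at R = 1.27.
Terminal values V(2,·): V(2,0)=-171.9500, V(2,1)=-96.1890, V(2,2)=65.0737
  t=1,j=0: stock 95.9000 → up 142.8910 (V=-96.1890), down 67.1300 (V=-171.9500). Price -92.3520; hedge Δ=1.0000, bond B=-188.2520.
  t=1,j=1: stock 204.1300 → up 304.1537 (V=65.0737), down 142.8910 (V=-96.1890). Price 15.8780; hedge Δ=1.0000, bond B=-188.2520.
  t=0,j=0: stock 137.0000 → up 204.1300 (V=15.8780), down 95.9000 (V=-92.3520). Price -11.2299; hedge Δ=1.0000, bond B=-148.2299.
Each (Δ,B) replicates both successor values, so the strategy is self-financing and V0 is arbitrage-free.

(0,0): Delta=1.0000 Bond=-148.2299
(1,0): Delta=1.0000 Bond=-188.2520
(1,1): Delta=1.0000 Bond=-188.2520
V0=-11.2299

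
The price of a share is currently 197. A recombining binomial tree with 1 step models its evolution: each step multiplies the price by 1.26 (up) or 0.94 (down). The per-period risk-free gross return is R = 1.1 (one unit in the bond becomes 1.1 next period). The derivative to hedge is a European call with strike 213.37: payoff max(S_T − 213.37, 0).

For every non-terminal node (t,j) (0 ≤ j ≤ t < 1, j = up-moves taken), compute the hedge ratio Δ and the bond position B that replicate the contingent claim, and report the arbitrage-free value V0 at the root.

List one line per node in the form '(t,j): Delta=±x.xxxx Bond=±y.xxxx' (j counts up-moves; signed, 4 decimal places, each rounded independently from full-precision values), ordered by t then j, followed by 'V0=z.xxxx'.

(0,0): Delta=0.5528 Bond=-93.0653
V0=15.8409

Under the risk-neutral measure, an up-move has probability p* = (R−d)/(u−d) = 0.5000 and values discount at R = 1.1.
Payoff layer (t=1): V(1,0)=0.0000, V(1,1)=34.8500
Node (0,0) S=197.0000: V=(p*·34.8500+(1−p*)·0.0000)/1.1=15.8409; Δ=(34.8500−0.0000)/(248.2200−185.1800)=0.5528; B=V−Δ·S=-93.0653
Check: Δ(0,0)·S0 + B(0,0) = 15.8409 = V0.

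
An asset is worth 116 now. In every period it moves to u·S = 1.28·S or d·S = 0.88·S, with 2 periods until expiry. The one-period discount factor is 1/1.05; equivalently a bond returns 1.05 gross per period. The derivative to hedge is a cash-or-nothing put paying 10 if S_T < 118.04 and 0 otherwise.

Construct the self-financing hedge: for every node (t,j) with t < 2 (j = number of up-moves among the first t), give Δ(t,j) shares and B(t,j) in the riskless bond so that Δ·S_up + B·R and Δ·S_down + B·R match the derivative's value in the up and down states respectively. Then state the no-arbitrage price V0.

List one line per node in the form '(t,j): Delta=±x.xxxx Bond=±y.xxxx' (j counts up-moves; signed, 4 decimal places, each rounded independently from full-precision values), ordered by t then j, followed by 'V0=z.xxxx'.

Since d<R<u, set p* = (R−d)/(u−d) = 0.4250; price each node as the discounted p*-expectation of its children.
At expiry t=2: V(2,0)=10.0000, V(2,1)=0.0000, V(2,2)=0.0000
(1,0): S=102.0800. Δ = (V_up−V_dn)/(S_up−S_dn) = (0.0000−10.0000)/(130.6624−89.8304) = -0.2449. V = [p*·0.0000 + (1−p*)·10.0000]/1.05 = 5.4762. B = V − Δ·S = 30.4762.
(1,1): S=148.4800. Δ = (V_up−V_dn)/(S_up−S_dn) = (0.0000−0.0000)/(190.0544−130.6624) = 0.0000. V = [p*·0.0000 + (1−p*)·0.0000]/1.05 = 0.0000. B = V − Δ·S = 0.0000.
(0,0): S=116.0000. Δ = (V_up−V_dn)/(S_up−S_dn) = (0.0000−5.4762)/(148.4800−102.0800) = -0.1180. V = [p*·0.0000 + (1−p*)·5.4762]/1.05 = 2.9989. B = V − Δ·S = 16.6893.
Root portfolio cost Δ·116+B reproduces V0=2.9989.

(0,0): Delta=-0.1180 Bond=16.6893
(1,0): Delta=-0.2449 Bond=30.4762
(1,1): Delta=0.0000 Bond=0.0000
V0=2.9989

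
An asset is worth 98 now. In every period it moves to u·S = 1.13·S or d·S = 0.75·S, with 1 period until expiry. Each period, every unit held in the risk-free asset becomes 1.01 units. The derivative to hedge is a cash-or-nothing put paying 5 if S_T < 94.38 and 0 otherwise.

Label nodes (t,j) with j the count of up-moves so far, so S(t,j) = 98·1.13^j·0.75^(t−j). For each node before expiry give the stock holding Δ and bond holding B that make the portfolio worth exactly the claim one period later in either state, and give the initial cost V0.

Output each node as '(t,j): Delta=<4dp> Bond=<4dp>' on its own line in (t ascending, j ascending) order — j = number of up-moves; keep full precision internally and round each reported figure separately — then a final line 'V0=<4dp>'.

(0,0): Delta=-0.1343 Bond=14.7212
V0=1.5633

The replicating-portfolio and risk-neutral prices coincide; use p* = (1.01−0.75)/(1.13−0.75) = 0.6842 for the latter.
Terminal values V(1,·): V(1,0)=5.0000, V(1,1)=0.0000
Node (0,0) S=98.0000: V=(p*·0.0000+(1−p*)·5.0000)/1.01=1.5633; Δ=(0.0000−5.0000)/(110.7400−73.5000)=-0.1343; B=V−Δ·S=14.7212
Root portfolio cost Δ·98+B reproduces V0=1.5633.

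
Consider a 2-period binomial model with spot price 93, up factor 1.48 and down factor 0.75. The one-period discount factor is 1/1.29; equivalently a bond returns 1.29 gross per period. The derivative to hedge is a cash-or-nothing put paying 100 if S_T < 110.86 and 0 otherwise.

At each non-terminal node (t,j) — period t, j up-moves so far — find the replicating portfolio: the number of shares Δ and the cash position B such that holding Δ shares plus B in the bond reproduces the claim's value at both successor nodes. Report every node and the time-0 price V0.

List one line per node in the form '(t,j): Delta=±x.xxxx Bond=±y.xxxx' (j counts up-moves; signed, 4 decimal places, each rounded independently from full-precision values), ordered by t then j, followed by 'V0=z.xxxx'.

(0,0): Delta=-0.8446 Bond=105.7624
(1,0): Delta=0.0000 Bond=77.5194
(1,1): Delta=-0.9953 Bond=157.1626
V0=27.2102

Since d<R<u, set p* = (R−d)/(u−d) = 0.7397; price each node as the discounted p*-expectation of its children.
Terminal payoffs: V(2,0)=100.0000, V(2,1)=100.0000, V(2,2)=0.0000
(1,0): S=69.7500. Δ = (V_up−V_dn)/(S_up−S_dn) = (100.0000−100.0000)/(103.2300−52.3125) = 0.0000. V = [p*·100.0000 + (1−p*)·100.0000]/1.29 = 77.5194. B = V − Δ·S = 77.5194.
(1,1): S=137.6400. Δ = (V_up−V_dn)/(S_up−S_dn) = (0.0000−100.0000)/(203.7072−103.2300) = -0.9953. V = [p*·0.0000 + (1−p*)·100.0000]/1.29 = 20.1763. B = V − Δ·S = 157.1626.
(0,0): S=93.0000. Δ = (V_up−V_dn)/(S_up−S_dn) = (20.1763−77.5194)/(137.6400−69.7500) = -0.8446. V = [p*·20.1763 + (1−p*)·77.5194]/1.29 = 27.2102. B = V − Δ·S = 105.7624.
Self-financing check: at every node Δ·S+B equals the discounted successor values.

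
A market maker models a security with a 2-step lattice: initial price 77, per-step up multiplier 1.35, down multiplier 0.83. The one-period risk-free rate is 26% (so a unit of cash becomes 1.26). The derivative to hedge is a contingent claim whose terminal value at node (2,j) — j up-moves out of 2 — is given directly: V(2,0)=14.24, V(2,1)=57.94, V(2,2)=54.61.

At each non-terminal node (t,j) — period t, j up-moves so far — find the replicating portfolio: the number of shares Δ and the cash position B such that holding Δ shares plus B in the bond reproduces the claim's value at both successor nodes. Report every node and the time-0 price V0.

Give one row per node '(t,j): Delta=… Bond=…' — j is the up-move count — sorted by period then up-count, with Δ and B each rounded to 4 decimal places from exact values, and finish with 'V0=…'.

Under the risk-neutral measure, an up-move has probability p* = (R−d)/(u−d) = 0.8269 and values discount at R = 1.26.
Terminal payoffs: V(2,0)=14.2400, V(2,1)=57.9400, V(2,2)=54.6100
Node (1,0) S=63.9100: V=(p*·57.9400+(1−p*)·14.2400)/1.26=39.9814; Δ=(57.9400−14.2400)/(86.2785−53.0453)=1.3150; B=V−Δ·S=-44.0571
Node (1,1) S=103.9500: V=(p*·54.6100+(1−p*)·57.9400)/1.26=43.7987; Δ=(54.6100−57.9400)/(140.3325−86.2785)=-0.0616; B=V−Δ·S=50.2025
Node (0,0) S=77.0000: V=(p*·43.7987+(1−p*)·39.9814)/1.26=34.2365; Δ=(43.7987−39.9814)/(103.9500−63.9100)=0.0953; B=V−Δ·S=26.8955
The time-0 hedge costs 34.2365, which is the no-arbitrage price.

(0,0): Delta=0.0953 Bond=26.8955
(1,0): Delta=1.3150 Bond=-44.0571
(1,1): Delta=-0.0616 Bond=50.2025
V0=34.2365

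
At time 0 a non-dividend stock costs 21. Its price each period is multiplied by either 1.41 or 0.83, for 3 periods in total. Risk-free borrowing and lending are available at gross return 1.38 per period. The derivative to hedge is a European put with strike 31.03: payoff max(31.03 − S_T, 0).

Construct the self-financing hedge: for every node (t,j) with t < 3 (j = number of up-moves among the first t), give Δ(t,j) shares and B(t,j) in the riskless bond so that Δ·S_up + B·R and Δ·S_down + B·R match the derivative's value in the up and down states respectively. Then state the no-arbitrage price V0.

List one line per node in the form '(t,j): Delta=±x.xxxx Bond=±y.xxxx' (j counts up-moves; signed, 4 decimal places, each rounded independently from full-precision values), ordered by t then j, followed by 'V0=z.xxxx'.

(0,0): Delta=-0.0459 Bond=0.9963
(1,0): Delta=-0.7538 Bond=13.7125
(1,1): Delta=-0.0232 Bond=0.7020
(2,0): Delta=-1.0000 Bond=22.4855
(2,1): Delta=-0.7459 Bond=18.7290
(2,2): Delta=0.0000 Bond=0.0000
V0=0.0318

No-arbitrage ⇒ martingale measure with p* = (R−d)/(u−d) = 0.9483.
At expiry t=3: V(3,0)=19.0225, V(3,1)=10.6317, V(3,2)=0.0000, V(3,3)=0.0000
  t=2,j=0: stock 14.4669 → up 20.3983 (V=10.6317), down 12.0075 (V=19.0225). Price 8.0186; hedge Δ=-1.0000, bond B=22.4855.
  t=2,j=1: stock 24.5763 → up 34.6526 (V=0.0000), down 20.3983 (V=10.6317). Price 0.3985; hedge Δ=-0.7459, bond B=18.7290.
  t=2,j=2: stock 41.7501 → up 58.8676 (V=0.0000), down 34.6526 (V=0.0000). Price 0.0000; hedge Δ=0.0000, bond B=0.0000.
  t=1,j=0: stock 17.4300 → up 24.5763 (V=0.3985), down 14.4669 (V=8.0186). Price 0.5744; hedge Δ=-0.7538, bond B=13.7125.
  t=1,j=1: stock 29.6100 → up 41.7501 (V=0.0000), down 24.5763 (V=0.3985). Price 0.0149; hedge Δ=-0.0232, bond B=0.7020.
  t=0,j=0: stock 21.0000 → up 29.6100 (V=0.0149), down 17.4300 (V=0.5744). Price 0.0318; hedge Δ=-0.0459, bond B=0.9963.
The time-0 hedge costs 0.0318, which is the no-arbitrage price.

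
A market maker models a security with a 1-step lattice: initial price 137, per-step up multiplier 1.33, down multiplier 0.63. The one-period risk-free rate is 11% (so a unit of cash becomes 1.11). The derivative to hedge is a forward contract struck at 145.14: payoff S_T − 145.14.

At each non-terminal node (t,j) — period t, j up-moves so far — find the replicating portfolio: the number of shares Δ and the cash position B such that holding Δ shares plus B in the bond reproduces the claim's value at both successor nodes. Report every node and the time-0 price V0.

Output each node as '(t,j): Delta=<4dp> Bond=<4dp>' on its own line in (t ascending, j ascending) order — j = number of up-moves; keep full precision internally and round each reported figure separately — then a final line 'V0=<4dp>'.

Risk-neutral probability p* = (R−d)/(u−d) = (1.11−0.63)/(1.33−0.63) = 0.6857.
Payoff layer (t=1): V(1,0)=-58.8300, V(1,1)=37.0700
Node (0,0) S=137.0000: V=(p*·37.0700+(1−p*)·-58.8300)/1.11=6.2432; Δ=(37.0700−-58.8300)/(182.2100−86.3100)=1.0000; B=V−Δ·S=-130.7568
Each (Δ,B) replicates both successor values, so the strategy is self-financing and V0 is arbitrage-free.

(0,0): Delta=1.0000 Bond=-130.7568
V0=6.2432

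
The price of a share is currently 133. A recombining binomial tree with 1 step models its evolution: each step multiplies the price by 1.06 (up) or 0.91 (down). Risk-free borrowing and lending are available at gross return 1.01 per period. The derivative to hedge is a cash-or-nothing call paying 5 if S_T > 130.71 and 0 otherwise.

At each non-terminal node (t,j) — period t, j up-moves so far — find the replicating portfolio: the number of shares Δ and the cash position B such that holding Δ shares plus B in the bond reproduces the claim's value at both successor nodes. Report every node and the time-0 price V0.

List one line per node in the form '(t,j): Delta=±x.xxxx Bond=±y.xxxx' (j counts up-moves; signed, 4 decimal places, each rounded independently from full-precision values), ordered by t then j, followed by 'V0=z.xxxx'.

The replicating-portfolio and risk-neutral prices coincide; use p* = (1.01−0.91)/(1.06−0.91) = 0.6667 for the latter.
At expiry t=1: V(1,0)=0.0000, V(1,1)=5.0000
Node (0,0) S=133.0000: V=(p*·5.0000+(1−p*)·0.0000)/1.01=3.3003; Δ=(5.0000−0.0000)/(140.9800−121.0300)=0.2506; B=V−Δ·S=-30.0330
The time-0 hedge costs 3.3003, which is the no-arbitrage price.

(0,0): Delta=0.2506 Bond=-30.0330
V0=3.3003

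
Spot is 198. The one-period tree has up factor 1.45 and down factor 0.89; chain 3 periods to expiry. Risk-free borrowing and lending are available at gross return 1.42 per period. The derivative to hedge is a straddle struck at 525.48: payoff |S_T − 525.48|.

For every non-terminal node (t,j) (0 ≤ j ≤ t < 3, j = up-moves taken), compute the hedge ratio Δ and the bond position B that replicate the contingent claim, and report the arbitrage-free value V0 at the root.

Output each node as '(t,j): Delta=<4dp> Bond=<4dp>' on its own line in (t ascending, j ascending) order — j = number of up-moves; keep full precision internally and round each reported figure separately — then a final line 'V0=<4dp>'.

The replicating-portfolio and risk-neutral prices coincide; use p* = (1.42−0.89)/(1.45−0.89) = 0.9464 for the latter.
Payoff layer (t=3): V(3,0)=385.8961, V(3,1)=298.0681, V(3,2)=154.9774, V(3,3)=78.1477
(2,0): S=156.8358. Δ = (V_up−V_dn)/(S_up−S_dn) = (298.0681−385.8961)/(227.4119−139.5839) = -1.0000. V = [p*·298.0681 + (1−p*)·385.8961]/1.42 = 213.2205. B = V − Δ·S = 370.0563.
(2,1): S=255.5190. Δ = (V_up−V_dn)/(S_up−S_dn) = (154.9774−298.0681)/(370.5025−227.4119) = -1.0000. V = [p*·154.9774 + (1−p*)·298.0681]/1.42 = 114.5373. B = V − Δ·S = 370.0563.
(2,2): S=416.2950. Δ = (V_up−V_dn)/(S_up−S_dn) = (78.1477−154.9774)/(603.6277−370.5026) = -0.3296. V = [p*·78.1477 + (1−p*)·154.9774]/1.42 = 57.9321. B = V − Δ·S = 195.1280.
(1,0): S=176.2200. Δ = (V_up−V_dn)/(S_up−S_dn) = (114.5373−213.2205)/(255.5190−156.8358) = -1.0000. V = [p*·114.5373 + (1−p*)·213.2205]/1.42 = 84.3831. B = V − Δ·S = 260.6031.
(1,1): S=287.1000. Δ = (V_up−V_dn)/(S_up−S_dn) = (57.9321−114.5373)/(416.2950−255.5190) = -0.3521. V = [p*·57.9321 + (1−p*)·114.5373]/1.42 = 42.9328. B = V − Δ·S = 144.0135.
(0,0): S=198.0000. Δ = (V_up−V_dn)/(S_up−S_dn) = (42.9328−84.3831)/(287.1000−176.2200) = -0.3738. V = [p*·42.9328 + (1−p*)·84.3831]/1.42 = 31.7981. B = V − Δ·S = 105.8165.
The time-0 hedge costs 31.7981, which is the no-arbitrage price.

(0,0): Delta=-0.3738 Bond=105.8165
(1,0): Delta=-1.0000 Bond=260.6031
(1,1): Delta=-0.3521 Bond=144.0135
(2,0): Delta=-1.0000 Bond=370.0563
(2,1): Delta=-1.0000 Bond=370.0563
(2,2): Delta=-0.3296 Bond=195.1280
V0=31.7981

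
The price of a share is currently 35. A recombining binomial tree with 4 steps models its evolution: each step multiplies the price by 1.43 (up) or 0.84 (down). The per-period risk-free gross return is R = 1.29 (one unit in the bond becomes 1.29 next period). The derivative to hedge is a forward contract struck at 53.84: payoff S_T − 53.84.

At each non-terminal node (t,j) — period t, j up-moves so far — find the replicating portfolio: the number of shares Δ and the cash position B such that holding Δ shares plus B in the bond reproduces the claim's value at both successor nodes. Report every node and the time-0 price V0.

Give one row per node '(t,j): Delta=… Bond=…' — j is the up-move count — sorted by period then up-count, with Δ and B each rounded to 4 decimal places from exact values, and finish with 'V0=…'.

No-arbitrage ⇒ martingale measure with p* = (R−d)/(u−d) = 0.7627.
Terminal payoffs: V(4,0)=-36.4145, V(4,1)=-24.1752, V(4,2)=-3.3391, V(4,3)=32.1317, V(4,4)=92.5166
  t=3,j=0: stock 20.7446 → up 29.6648 (V=-24.1752), down 17.4255 (V=-36.4145). Price -20.9918; hedge Δ=1.0000, bond B=-41.7364.
  t=3,j=1: stock 35.3153 → up 50.5009 (V=-3.3391), down 29.6648 (V=-24.1752). Price -6.4212; hedge Δ=1.0000, bond B=-41.7364.
  t=3,j=2: stock 60.1201 → up 85.9717 (V=32.1317), down 50.5009 (V=-3.3391). Price 18.3836; hedge Δ=1.0000, bond B=-41.7364.
  t=3,j=3: stock 102.3472 → up 146.3566 (V=92.5166), down 85.9717 (V=32.1317). Price 60.6108; hedge Δ=1.0000, bond B=-41.7364.
  t=2,j=0: stock 24.6960 → up 35.3153 (V=-6.4212), down 20.7446 (V=-20.9918). Price -7.6578; hedge Δ=1.0000, bond B=-32.3538.
  t=2,j=1: stock 42.0420 → up 60.1201 (V=18.3836), down 35.3153 (V=-6.4212). Price 9.6882; hedge Δ=1.0000, bond B=-32.3538.
  t=2,j=2: stock 71.5715 → up 102.3472 (V=60.6108), down 60.1201 (V=18.3836). Price 39.2177; hedge Δ=1.0000, bond B=-32.3538.
  t=1,j=0: stock 29.4000 → up 42.0420 (V=9.6882), down 24.6960 (V=-7.6578). Price 4.3195; hedge Δ=1.0000, bond B=-25.0805.
  t=1,j=1: stock 50.0500 → up 71.5715 (V=39.2177), down 42.0420 (V=9.6882). Price 24.9695; hedge Δ=1.0000, bond B=-25.0805.
  t=0,j=0: stock 35.0000 → up 50.0500 (V=24.9695), down 29.4000 (V=4.3195). Price 15.5578; hedge Δ=1.0000, bond B=-19.4422.
Check: Δ(0,0)·S0 + B(0,0) = 15.5578 = V0.

(0,0): Delta=1.0000 Bond=-19.4422
(1,0): Delta=1.0000 Bond=-25.0805
(1,1): Delta=1.0000 Bond=-25.0805
(2,0): Delta=1.0000 Bond=-32.3538
(2,1): Delta=1.0000 Bond=-32.3538
(2,2): Delta=1.0000 Bond=-32.3538
(3,0): Delta=1.0000 Bond=-41.7364
(3,1): Delta=1.0000 Bond=-41.7364
(3,2): Delta=1.0000 Bond=-41.7364
(3,3): Delta=1.0000 Bond=-41.7364
V0=15.5578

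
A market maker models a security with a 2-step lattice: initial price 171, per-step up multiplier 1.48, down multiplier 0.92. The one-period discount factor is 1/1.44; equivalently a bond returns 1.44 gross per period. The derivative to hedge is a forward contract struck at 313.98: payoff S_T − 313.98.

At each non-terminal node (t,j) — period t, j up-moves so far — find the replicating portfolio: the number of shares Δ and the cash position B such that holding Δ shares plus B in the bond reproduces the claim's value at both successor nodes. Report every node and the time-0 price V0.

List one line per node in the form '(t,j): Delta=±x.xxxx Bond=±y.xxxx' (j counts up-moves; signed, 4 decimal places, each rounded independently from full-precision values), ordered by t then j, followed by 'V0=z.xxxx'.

(0,0): Delta=1.0000 Bond=-151.4178
(1,0): Delta=1.0000 Bond=-218.0417
(1,1): Delta=1.0000 Bond=-218.0417
V0=19.5822

Under the risk-neutral measure, an up-move has probability p* = (R−d)/(u−d) = 0.9286 and values discount at R = 1.44.
Terminal payoffs: V(2,0)=-169.2456, V(2,1)=-81.1464, V(2,2)=60.5784
Node (1,0) S=157.3200: V=(p*·-81.1464+(1−p*)·-169.2456)/1.44=-60.7217; Δ=(-81.1464−-169.2456)/(232.8336−144.7344)=1.0000; B=V−Δ·S=-218.0417
Node (1,1) S=253.0800: V=(p*·60.5784+(1−p*)·-81.1464)/1.44=35.0383; Δ=(60.5784−-81.1464)/(374.5584−232.8336)=1.0000; B=V−Δ·S=-218.0417
Node (0,0) S=171.0000: V=(p*·35.0383+(1−p*)·-60.7217)/1.44=19.5822; Δ=(35.0383−-60.7217)/(253.0800−157.3200)=1.0000; B=V−Δ·S=-151.4178
The time-0 hedge costs 19.5822, which is the no-arbitrage price.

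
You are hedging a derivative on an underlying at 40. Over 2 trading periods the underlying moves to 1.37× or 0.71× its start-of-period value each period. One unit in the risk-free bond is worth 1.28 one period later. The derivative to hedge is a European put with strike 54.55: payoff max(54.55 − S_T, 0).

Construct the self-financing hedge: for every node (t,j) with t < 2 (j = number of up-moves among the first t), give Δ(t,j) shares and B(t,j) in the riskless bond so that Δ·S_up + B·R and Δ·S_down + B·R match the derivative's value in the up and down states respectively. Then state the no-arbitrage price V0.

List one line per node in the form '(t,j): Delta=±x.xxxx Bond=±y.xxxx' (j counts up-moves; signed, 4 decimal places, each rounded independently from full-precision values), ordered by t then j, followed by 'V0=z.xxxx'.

No-arbitrage ⇒ martingale measure with p* = (R−d)/(u−d) = 0.8636.
Payoff layer (t=2): V(2,0)=34.3860, V(2,1)=15.6420, V(2,2)=0.0000
(1,0): S=28.4000. Δ = (V_up−V_dn)/(S_up−S_dn) = (15.6420−34.3860)/(38.9080−20.1640) = -1.0000. V = [p*·15.6420 + (1−p*)·34.3860]/1.28 = 14.2172. B = V − Δ·S = 42.6172.
(1,1): S=54.8000. Δ = (V_up−V_dn)/(S_up−S_dn) = (0.0000−15.6420)/(75.0760−38.9080) = -0.4325. V = [p*·0.0000 + (1−p*)·15.6420]/1.28 = 1.6664. B = V − Δ·S = 25.3664.
(0,0): S=40.0000. Δ = (V_up−V_dn)/(S_up−S_dn) = (1.6664−14.2172)/(54.8000−28.4000) = -0.4754. V = [p*·1.6664 + (1−p*)·14.2172]/1.28 = 2.6390. B = V − Δ·S = 21.6553.
Root portfolio cost Δ·40+B reproduces V0=2.6390.

(0,0): Delta=-0.4754 Bond=21.6553
(1,0): Delta=-1.0000 Bond=42.6172
(1,1): Delta=-0.4325 Bond=25.3664
V0=2.6390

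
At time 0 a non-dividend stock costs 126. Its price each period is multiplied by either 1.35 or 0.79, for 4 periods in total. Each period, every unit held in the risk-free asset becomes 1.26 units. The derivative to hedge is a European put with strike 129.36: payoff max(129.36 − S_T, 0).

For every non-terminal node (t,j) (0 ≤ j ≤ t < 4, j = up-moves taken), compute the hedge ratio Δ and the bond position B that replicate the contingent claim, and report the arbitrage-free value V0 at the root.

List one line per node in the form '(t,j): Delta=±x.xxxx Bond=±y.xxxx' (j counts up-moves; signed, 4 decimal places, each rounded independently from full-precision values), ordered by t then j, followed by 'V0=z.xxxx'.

(0,0): Delta=-0.0220 Bond=3.0429
(1,0): Delta=-0.1488 Bond=16.4608
(1,1): Delta=-0.0078 Bond=1.4161
(2,0): Delta=-0.7889 Bond=71.0740
(2,1): Delta=-0.0771 Bond=11.1023
(2,2): Delta=0.0000 Bond=0.0000
(3,0): Delta=-1.0000 Bond=102.6667
(3,1): Delta=-0.7653 Bond=87.0422
(3,2): Delta=0.0000 Bond=0.0000
(3,3): Delta=0.0000 Bond=0.0000
V0=0.2728

No-arbitrage ⇒ martingale measure with p* = (R−d)/(u−d) = 0.8393.
Payoff layer (t=4): V(4,0)=80.2829, V(4,1)=45.4941, V(4,2)=0.0000, V(4,3)=0.0000, V(4,4)=0.0000
Node (3,0) S=62.1229: V=(p*·45.4941+(1−p*)·80.2829)/1.26=40.5438; Δ=(45.4941−80.2829)/(83.8659−49.0771)=-1.0000; B=V−Δ·S=102.6667
Node (3,1) S=106.1594: V=(p*·0.0000+(1−p*)·45.4941)/1.26=5.8028; Δ=(0.0000−45.4941)/(143.3152−83.8659)=-0.7653; B=V−Δ·S=87.0422
Node (3,2) S=181.4117: V=(p*·0.0000+(1−p*)·0.0000)/1.26=0.0000; Δ=(0.0000−0.0000)/(244.9057−143.3152)=0.0000; B=V−Δ·S=0.0000
Node (3,3) S=310.0073: V=(p*·0.0000+(1−p*)·0.0000)/1.26=0.0000; Δ=(0.0000−0.0000)/(418.5098−244.9057)=0.0000; B=V−Δ·S=0.0000
Node (2,0) S=78.6366: V=(p*·5.8028+(1−p*)·40.5438)/1.26=9.0367; Δ=(5.8028−40.5438)/(106.1594−62.1229)=-0.7889; B=V−Δ·S=71.0740
Node (2,1) S=134.3790: V=(p*·0.0000+(1−p*)·5.8028)/1.26=0.7402; Δ=(0.0000−5.8028)/(181.4117−106.1594)=-0.0771; B=V−Δ·S=11.1023
Node (2,2) S=229.6350: V=(p*·0.0000+(1−p*)·0.0000)/1.26=0.0000; Δ=(0.0000−0.0000)/(310.0073−181.4117)=0.0000; B=V−Δ·S=0.0000
Node (1,0) S=99.5400: V=(p*·0.7402+(1−p*)·9.0367)/1.26=1.6457; Δ=(0.7402−9.0367)/(134.3790−78.6366)=-0.1488; B=V−Δ·S=16.4608
Node (1,1) S=170.1000: V=(p*·0.0000+(1−p*)·0.7402)/1.26=0.0944; Δ=(0.0000−0.7402)/(229.6350−134.3790)=-0.0078; B=V−Δ·S=1.4161
Node (0,0) S=126.0000: V=(p*·0.0944+(1−p*)·1.6457)/1.26=0.2728; Δ=(0.0944−1.6457)/(170.1000−99.5400)=-0.0220; B=V−Δ·S=3.0429
Each (Δ,B) replicates both successor values, so the strategy is self-financing and V0 is arbitrage-free.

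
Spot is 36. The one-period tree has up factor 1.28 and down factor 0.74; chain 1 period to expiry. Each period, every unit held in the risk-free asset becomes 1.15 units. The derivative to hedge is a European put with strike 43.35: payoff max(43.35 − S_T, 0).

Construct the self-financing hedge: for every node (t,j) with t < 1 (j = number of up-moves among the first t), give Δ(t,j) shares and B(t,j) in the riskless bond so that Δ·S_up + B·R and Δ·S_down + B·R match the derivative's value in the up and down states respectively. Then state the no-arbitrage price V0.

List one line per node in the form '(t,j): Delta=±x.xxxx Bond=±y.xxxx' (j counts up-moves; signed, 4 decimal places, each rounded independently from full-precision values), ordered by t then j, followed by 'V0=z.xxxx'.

(0,0): Delta=-0.8596 Bond=34.4425
V0=3.4981

Since d<R<u, set p* = (R−d)/(u−d) = 0.7593; price each node as the discounted p*-expectation of its children.
Payoff layer (t=1): V(1,0)=16.7100, V(1,1)=0.0000
  t=0,j=0: stock 36.0000 → up 46.0800 (V=0.0000), down 26.6400 (V=16.7100). Price 3.4981; hedge Δ=-0.8596, bond B=34.4425.
Check: Δ(0,0)·S0 + B(0,0) = 3.4981 = V0.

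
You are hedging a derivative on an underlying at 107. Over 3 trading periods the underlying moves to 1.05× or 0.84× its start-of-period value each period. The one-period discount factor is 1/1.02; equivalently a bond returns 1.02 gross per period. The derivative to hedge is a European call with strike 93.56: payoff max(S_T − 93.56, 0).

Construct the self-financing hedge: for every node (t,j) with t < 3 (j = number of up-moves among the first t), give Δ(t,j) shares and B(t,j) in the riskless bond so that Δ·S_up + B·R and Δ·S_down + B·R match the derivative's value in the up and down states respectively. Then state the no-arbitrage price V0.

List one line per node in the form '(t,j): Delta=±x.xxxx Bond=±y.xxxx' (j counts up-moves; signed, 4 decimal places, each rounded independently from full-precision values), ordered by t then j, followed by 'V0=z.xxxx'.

Under the risk-neutral measure, an up-move has probability p* = (R−d)/(u−d) = 0.8571 and values discount at R = 1.02.
At expiry t=3: V(3,0)=0.0000, V(3,1)=0.0000, V(3,2)=5.5327, V(3,3)=30.3059
Node (2,0) S=75.4992: V=(p*·0.0000+(1−p*)·0.0000)/1.02=0.0000; Δ=(0.0000−0.0000)/(79.2742−63.4193)=0.0000; B=V−Δ·S=0.0000
Node (2,1) S=94.3740: V=(p*·5.5327+(1−p*)·0.0000)/1.02=4.6493; Δ=(5.5327−0.0000)/(99.0927−79.2742)=0.2792; B=V−Δ·S=-21.6969
Node (2,2) S=117.9675: V=(p*·30.3059+(1−p*)·5.5327)/1.02=26.2420; Δ=(30.3059−5.5327)/(123.8659−99.0927)=1.0000; B=V−Δ·S=-91.7255
Node (1,0) S=89.8800: V=(p*·4.6493+(1−p*)·0.0000)/1.02=3.9070; Δ=(4.6493−0.0000)/(94.3740−75.4992)=0.2463; B=V−Δ·S=-18.2327
Node (1,1) S=112.3500: V=(p*·26.2420+(1−p*)·4.6493)/1.02=22.7033; Δ=(26.2420−4.6493)/(117.9675−94.3740)=0.9152; B=V−Δ·S=-80.1190
Node (0,0) S=107.0000: V=(p*·22.7033+(1−p*)·3.9070)/1.02=19.6256; Δ=(22.7033−3.9070)/(112.3500−89.8800)=0.8365; B=V−Δ·S=-69.8805
Check: Δ(0,0)·S0 + B(0,0) = 19.6256 = V0.

(0,0): Delta=0.8365 Bond=-69.8805
(1,0): Delta=0.2463 Bond=-18.2327
(1,1): Delta=0.9152 Bond=-80.1190
(2,0): Delta=0.0000 Bond=0.0000
(2,1): Delta=0.2792 Bond=-21.6969
(2,2): Delta=1.0000 Bond=-91.7255
V0=19.6256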